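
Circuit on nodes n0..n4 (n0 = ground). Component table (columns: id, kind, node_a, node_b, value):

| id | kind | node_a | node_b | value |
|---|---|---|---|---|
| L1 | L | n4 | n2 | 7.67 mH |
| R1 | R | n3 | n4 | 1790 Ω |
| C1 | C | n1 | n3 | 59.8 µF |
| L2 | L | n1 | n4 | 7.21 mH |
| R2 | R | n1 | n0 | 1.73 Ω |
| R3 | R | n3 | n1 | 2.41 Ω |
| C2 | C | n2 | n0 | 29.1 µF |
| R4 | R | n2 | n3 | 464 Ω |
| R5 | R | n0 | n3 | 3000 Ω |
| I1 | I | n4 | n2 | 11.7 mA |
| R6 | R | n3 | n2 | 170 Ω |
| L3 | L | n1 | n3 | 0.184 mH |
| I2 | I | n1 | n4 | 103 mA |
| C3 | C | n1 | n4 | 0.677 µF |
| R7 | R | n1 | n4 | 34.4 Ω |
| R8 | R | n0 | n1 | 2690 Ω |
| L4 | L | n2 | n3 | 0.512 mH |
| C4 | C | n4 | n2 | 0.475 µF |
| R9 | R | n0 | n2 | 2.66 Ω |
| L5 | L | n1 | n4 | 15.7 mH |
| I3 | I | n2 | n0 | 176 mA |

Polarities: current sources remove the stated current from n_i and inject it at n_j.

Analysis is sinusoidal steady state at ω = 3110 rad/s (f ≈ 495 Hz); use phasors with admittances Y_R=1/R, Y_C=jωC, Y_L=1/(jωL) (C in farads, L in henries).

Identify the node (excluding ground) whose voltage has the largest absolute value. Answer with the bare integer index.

Element admittances at ω=3110 rad/s:
  Y(L1) = 0.000-0.04192j S between n4,n2
  Y(R1) = 0.0005587+0.000j S between n3,n4
  Y(C1) = 0.000+0.1860j S between n1,n3
  Y(L2) = 0.000-0.04460j S between n1,n4
  Y(R2) = 0.5780+0.000j S between n1,n0
  Y(R3) = 0.4149+0.000j S between n3,n1
  Y(C2) = 0.000+0.09050j S between n2,n0
  Y(R4) = 0.002155+0.000j S between n2,n3
  Y(R5) = 0.0003333+0.000j S between n0,n3
  I1: injects 0.0117 A into n2 (from n4)
  Y(R6) = 0.005882+0.000j S between n3,n2
  Y(L3) = 0.000-1.748j S between n1,n3
  I2: injects 0.103 A into n4 (from n1)
  Y(C3) = 0.000+0.002105j S between n1,n4
  Y(R7) = 0.02907+0.000j S between n1,n4
  Y(R8) = 0.0003717+0.000j S between n0,n1
  Y(L4) = 0.000-0.6280j S between n2,n3
  Y(C4) = 0.000+0.001477j S between n4,n2
  Y(R9) = 0.3759+0.000j S between n0,n2
  Y(L5) = 0.000-0.02048j S between n1,n4
  I3: injects 0.176 A into n0 (from n2)
Assemble and solve the 4×4 MNA system:
  V(n1)=-0.1637+0.06032j  V(n2)=-0.2255-0.03856j  V(n3)=-0.1859+0.03612j  V(n4)=0.03759+0.8467j

4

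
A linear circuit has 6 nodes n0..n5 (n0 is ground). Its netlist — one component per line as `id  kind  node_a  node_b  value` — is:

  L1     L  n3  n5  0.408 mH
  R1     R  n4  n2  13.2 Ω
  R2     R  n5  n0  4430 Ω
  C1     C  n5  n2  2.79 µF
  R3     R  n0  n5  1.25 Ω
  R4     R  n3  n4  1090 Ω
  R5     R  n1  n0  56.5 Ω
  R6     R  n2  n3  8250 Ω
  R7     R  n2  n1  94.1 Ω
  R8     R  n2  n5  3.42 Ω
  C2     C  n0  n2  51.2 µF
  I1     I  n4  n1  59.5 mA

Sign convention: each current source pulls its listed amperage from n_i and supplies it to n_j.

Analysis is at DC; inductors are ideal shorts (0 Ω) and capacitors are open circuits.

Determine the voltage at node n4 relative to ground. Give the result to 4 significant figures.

MNA unknowns: 5 node voltages V₁..V_5 plus 1 source current (L1)
L1: row V3−V5=0, i_L1 at 3,5
R1: Y=0.07576 on G[4,2]
R2: Y=0.0002257 on G[5,0]
C1: Y=0.000 on G[5,2]
R3: Y=0.8000 on G[0,5]
R4: Y=0.0009174 on G[3,4]
R5: Y=0.01770 on G[1,0]
R6: Y=0.0001212 on G[2,3]
R7: Y=0.01063 on G[2,1]
R8: Y=0.2924 on G[2,5]
C2: Y=0.000 on G[0,2]
I1: z[4]−=0.0595, z[1]+=0.0595
solve → V1=2.038, V2=-0.1656, V3=-0.04508, V4=-0.9402, V5=-0.04508
aux → i_L1=-0.0008358

-0.9402 V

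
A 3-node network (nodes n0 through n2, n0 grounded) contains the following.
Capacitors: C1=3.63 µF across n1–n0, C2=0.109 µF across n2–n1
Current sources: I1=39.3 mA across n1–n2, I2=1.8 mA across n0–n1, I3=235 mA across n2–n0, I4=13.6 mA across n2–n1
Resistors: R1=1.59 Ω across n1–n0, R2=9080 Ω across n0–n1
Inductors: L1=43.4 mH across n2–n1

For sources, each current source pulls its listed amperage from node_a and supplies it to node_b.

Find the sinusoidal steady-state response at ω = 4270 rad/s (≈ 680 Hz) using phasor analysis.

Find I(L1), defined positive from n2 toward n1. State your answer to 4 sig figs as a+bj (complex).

-0.2291+0.000j A

Apply KCL at each of the 2 non-ground nodes and solve the resulting linear system.
Node n1: branches {C1, I1, I2, R1, L1, R2, C2, I4} → V_1 = -0.3705+0.009129j
Node n2: branches {I1, L1, I3, C2, I4} → V_2 = -0.3705-42.44j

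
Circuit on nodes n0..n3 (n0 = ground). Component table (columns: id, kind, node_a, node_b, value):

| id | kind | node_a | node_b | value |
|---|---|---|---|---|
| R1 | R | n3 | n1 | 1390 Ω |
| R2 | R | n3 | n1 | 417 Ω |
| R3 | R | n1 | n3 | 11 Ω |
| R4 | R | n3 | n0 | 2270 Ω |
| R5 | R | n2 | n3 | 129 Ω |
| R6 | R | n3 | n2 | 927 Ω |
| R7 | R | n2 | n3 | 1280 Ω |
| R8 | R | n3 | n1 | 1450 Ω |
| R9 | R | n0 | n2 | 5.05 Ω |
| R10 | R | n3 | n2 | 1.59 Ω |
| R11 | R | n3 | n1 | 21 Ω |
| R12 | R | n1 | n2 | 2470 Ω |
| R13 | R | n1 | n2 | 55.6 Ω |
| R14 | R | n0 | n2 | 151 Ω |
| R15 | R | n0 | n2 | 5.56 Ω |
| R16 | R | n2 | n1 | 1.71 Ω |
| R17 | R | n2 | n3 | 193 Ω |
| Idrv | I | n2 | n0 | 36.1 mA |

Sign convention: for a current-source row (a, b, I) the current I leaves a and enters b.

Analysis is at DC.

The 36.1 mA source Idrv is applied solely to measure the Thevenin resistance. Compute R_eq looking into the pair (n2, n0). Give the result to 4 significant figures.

Apply KCL at each of the 3 non-ground nodes and solve the resulting linear system.
Node n1: branches {R1, R2, R3, R8, R11, R12, R13, R16} → V_1 = -0.09377
Node n2: branches {R5, R6, R7, R9, R10, R12, R13, R14, R15, R16, R17, Idrv} → V_2 = -0.09378
Node n3: branches {R1, R2, R3, R4, R5, R6, R7, R8, R10, R11, R17} → V_3 = -0.09373

R_eq = 2.598 Ω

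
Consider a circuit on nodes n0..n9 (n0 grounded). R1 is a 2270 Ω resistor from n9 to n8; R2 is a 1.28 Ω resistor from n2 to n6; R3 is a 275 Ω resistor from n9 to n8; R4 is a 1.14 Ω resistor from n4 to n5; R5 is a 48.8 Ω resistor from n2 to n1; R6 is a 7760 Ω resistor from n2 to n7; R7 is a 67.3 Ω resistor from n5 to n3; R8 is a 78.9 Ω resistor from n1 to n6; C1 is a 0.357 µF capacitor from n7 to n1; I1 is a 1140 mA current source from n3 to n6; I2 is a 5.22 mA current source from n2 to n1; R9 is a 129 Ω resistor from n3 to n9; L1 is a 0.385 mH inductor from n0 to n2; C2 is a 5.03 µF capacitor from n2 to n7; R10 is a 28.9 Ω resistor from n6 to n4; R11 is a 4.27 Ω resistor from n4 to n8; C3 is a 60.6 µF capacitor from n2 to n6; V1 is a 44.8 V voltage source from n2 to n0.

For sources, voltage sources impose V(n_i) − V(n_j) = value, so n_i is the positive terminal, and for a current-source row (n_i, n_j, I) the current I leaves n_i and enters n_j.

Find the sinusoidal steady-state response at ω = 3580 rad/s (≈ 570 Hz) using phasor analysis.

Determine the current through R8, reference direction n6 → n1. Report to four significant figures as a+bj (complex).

-0.001974+6.636e-05j A

MNA unknowns: 9 node voltages V₁..V_9 plus 1 source current (V1)
R1: Y=0.0004405+0.000j on G[9,8]
R2: Y=0.7812+0.000j on G[2,6]
R3: Y=0.003636+0.000j on G[9,8]
R4: Y=0.8772+0.000j on G[4,5]
R5: Y=0.02049+0.000j on G[2,1]
R6: Y=0.0001289+0.000j on G[2,7]
R7: Y=0.01486+0.000j on G[5,3]
R8: Y=0.01267+0.000j on G[1,6]
C1: Y=0.000+0.001278j on G[7,1]
I1: z[3]−=1.14, z[6]+=1.14
I2: z[2]−=0.00522, z[1]+=0.00522
R9: Y=0.007752+0.000j on G[3,9]
L1: Y=0.000-0.7255j on G[0,2]
C2: Y=0.000+0.01801j on G[2,7]
R10: Y=0.03460+0.000j on G[6,4]
R11: Y=0.2342+0.000j on G[4,8]
C3: Y=0.000+0.2169j on G[2,6]
V1: row V2−V0=44.8, i_V1 at 2,0
solve → V1=44.96-0.005966j, V2=44.80+0.000j, V3=-54.22-0.0007302j, V4=11.86-0.0007302j, V5=10.76-0.0007302j, V6=44.80-0.0007302j, V7=44.81-0.0003254j, V8=11.11-0.0007302j, V9=-31.70-0.0007302j
aux → i_V1=0.000+32.50j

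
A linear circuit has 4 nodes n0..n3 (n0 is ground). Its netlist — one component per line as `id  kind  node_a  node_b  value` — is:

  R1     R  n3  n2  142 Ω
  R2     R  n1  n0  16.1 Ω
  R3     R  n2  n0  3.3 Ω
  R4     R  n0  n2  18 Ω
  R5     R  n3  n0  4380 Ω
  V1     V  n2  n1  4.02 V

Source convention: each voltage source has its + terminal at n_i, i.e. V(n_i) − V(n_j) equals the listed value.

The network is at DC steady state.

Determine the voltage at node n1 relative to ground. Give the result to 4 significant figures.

-3.427 V

MNA unknowns: 3 node voltages V₁..V_3 plus 1 source current (V1)
R1: Y=0.007042 on G[3,2]
R2: Y=0.06211 on G[1,0]
R3: Y=0.3030 on G[2,0]
R4: Y=0.05556 on G[0,2]
R5: Y=0.0002283 on G[3,0]
V1: row V2−V1=4.02, i_V1 at 2,1
solve → V1=-3.427, V2=0.5932, V3=0.5746
aux → i_V1=-0.2128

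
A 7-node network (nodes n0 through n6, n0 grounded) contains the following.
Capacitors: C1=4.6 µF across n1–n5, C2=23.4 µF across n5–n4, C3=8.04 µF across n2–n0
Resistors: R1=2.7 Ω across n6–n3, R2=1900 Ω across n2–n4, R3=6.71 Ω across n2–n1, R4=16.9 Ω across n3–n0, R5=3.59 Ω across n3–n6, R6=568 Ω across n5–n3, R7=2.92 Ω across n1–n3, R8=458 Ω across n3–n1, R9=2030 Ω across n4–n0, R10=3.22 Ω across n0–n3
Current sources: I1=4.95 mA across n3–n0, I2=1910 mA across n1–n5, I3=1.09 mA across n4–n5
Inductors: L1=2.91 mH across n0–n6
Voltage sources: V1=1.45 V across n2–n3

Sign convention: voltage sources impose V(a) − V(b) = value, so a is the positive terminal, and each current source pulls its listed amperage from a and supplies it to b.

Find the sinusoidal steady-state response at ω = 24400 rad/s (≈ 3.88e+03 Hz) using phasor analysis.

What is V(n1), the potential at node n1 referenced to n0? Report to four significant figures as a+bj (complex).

0.1280-0.4987j V

Apply KCL at each of the 6 non-ground nodes and solve the resulting linear system.
Node n1: branches {C1, R3, R7, I2, R8} → V_1 = 0.1280-0.4987j
Node n2: branches {R2, R3, C3, V1} → V_2 = 1.143-0.5945j
Node n3: branches {R1, R4, I1, R5, R6, R7, R8, R10, V1} → V_3 = -0.3067-0.5945j
Node n4: branches {R2, C2, I3, R9} → V_4 = 0.5800-17.50j
Node n5: branches {C1, C2, R6, I2, I3} → V_5 = 0.5493-17.50j
Node n6: branches {R1, R5, L1} → V_6 = -0.2937-0.6009j
Source currents: i(V1)=-0.2682-0.2189j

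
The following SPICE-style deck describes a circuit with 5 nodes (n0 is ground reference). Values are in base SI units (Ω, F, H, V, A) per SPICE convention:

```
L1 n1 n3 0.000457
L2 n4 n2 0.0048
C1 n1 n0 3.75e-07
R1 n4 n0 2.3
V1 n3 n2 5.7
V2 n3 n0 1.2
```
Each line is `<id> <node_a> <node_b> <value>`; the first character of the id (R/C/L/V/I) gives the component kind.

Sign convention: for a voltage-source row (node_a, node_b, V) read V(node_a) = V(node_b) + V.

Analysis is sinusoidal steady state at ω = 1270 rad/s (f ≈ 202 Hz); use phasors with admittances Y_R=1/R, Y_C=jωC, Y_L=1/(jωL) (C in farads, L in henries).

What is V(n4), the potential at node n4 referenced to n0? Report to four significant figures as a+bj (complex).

Element admittances at ω=1270 rad/s:
  Y(L1) = 0.000-1.723j S between n1,n3
  Y(L2) = 0.000-0.1640j S between n4,n2
  Y(C1) = 0.000+0.0004763j S between n1,n0
  Y(R1) = 0.4348+0.000j S between n4,n0
  V1: constraint V(n3)−V(n2) = 5.7
  V2: constraint V(n3)−V(n0) = 1.2
Assemble and solve the 6×6 MNA system:
  V(n1)=1.200+0.000j  V(n2)=-4.500+0.000j  V(n3)=1.200+0.000j  V(n4)=-0.5608+1.486j
  i(V1)=-0.2438+0.6462j  i(V2)=0.2438-0.6468j

-0.5608+1.486j V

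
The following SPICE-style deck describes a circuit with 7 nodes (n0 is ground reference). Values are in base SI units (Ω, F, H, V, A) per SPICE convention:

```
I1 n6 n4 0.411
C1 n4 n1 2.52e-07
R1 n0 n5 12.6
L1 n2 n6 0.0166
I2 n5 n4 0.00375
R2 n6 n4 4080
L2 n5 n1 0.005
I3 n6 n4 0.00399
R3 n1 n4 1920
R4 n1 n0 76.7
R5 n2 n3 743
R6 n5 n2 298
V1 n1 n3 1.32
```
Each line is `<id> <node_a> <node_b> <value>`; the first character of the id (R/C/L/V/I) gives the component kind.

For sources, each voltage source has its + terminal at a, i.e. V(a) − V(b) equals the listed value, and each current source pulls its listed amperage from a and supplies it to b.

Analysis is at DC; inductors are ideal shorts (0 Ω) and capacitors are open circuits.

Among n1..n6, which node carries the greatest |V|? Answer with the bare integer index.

Apply KCL at each of the 6 non-ground nodes and solve the resulting linear system.
Node n1: branches {C1, L2, R3, R4, V1} → V_1 = 0.000
Node n2: branches {L1, R5, R6} → V_2 = -58.08
Node n3: branches {R5, V1} → V_3 = -1.320
Node n4: branches {I1, C1, I2, R2, I3, R3} → V_4 = 528.1
Node n5: branches {R1, I2, L2, R6} → V_5 = 0.000
Node n6: branches {I1, L1, R2, I3} → V_6 = -58.08
Source currents: i(L1)=0.2713, i(L2)=-0.1987, i(V1)=0.07640

4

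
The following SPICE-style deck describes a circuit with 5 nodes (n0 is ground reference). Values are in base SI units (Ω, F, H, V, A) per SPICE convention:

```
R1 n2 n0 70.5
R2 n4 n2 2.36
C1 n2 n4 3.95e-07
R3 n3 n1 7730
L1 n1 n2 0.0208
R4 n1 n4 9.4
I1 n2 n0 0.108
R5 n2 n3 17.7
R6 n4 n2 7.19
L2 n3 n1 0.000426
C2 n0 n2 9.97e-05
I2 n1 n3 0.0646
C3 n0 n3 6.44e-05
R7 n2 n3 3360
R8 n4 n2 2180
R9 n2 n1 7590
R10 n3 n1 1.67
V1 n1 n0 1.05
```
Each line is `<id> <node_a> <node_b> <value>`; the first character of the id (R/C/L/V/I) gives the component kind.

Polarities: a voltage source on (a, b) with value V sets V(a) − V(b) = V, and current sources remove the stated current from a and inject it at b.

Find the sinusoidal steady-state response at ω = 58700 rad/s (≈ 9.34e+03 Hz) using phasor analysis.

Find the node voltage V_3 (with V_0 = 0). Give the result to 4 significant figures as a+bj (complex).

0.02067-0.1818j V

MNA unknowns: 4 node voltages V₁..V_4 plus 1 source current (V1)
R1: Y=0.01418+0.000j on G[2,0]
R2: Y=0.4237+0.000j on G[4,2]
C1: Y=0.000+0.02319j on G[2,4]
R3: Y=0.0001294+0.000j on G[3,1]
L1: Y=0.000-0.0008190j on G[1,2]
R4: Y=0.1064+0.000j on G[1,4]
I1: z[2]−=0.108, z[0]+=0.108
R5: Y=0.05650+0.000j on G[2,3]
R6: Y=0.1391+0.000j on G[4,2]
L2: Y=0.000-0.03999j on G[3,1]
C2: Y=0.000+5.852j on G[0,2]
I2: z[1]−=0.0646, z[3]+=0.0646
C3: Y=0.000+3.780j on G[0,3]
R7: Y=0.0002976+0.000j on G[2,3]
R8: Y=0.0004587+0.000j on G[4,2]
R9: Y=0.0001318+0.000j on G[2,1]
R10: Y=0.5988+0.000j on G[3,1]
V1: row V1−V0=1.05, i_V1 at 1,0
solve → V1=1.050+0.000j, V2=-0.001864+0.002121j, V3=0.02067-0.1818j, V4=0.1650-0.003995j
aux → i_V1=-0.7826-0.06726j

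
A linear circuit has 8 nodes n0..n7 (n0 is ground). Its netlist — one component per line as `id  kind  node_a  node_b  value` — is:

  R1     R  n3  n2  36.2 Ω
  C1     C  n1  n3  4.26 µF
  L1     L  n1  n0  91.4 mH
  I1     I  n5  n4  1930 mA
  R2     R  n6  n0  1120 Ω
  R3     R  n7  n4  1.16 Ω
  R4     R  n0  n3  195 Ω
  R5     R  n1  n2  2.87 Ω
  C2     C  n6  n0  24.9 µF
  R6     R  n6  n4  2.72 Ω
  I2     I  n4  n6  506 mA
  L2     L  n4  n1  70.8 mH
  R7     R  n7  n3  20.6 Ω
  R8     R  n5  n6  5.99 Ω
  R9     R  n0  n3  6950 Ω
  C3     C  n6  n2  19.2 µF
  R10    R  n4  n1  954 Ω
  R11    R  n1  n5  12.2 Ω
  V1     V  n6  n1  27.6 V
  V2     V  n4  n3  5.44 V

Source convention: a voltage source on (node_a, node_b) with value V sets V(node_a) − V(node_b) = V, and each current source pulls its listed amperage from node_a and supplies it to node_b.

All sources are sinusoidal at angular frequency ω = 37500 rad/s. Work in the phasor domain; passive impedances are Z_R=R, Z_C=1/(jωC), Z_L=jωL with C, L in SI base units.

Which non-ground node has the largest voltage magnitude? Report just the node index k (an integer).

1

Apply KCL at each of the 7 non-ground nodes and solve the resulting linear system.
Node n1: branches {C1, L1, R5, L2, R10, R11, V1} → V_1 = -27.56-0.02892j
Node n2: branches {R1, R5, C3} → V_2 = -5.771+10.49j
Node n3: branches {R1, C1, R4, R7, R9, V2} → V_3 = -5.127-8.203j
Node n4: branches {I1, R3, R6, I2, L2, R10, V2} → V_4 = 0.3131-8.203j
Node n5: branches {I1, R8, R11} → V_5 = -16.80-0.02892j
Node n6: branches {R2, C2, R6, I2, R8, C3, V1} → V_6 = 0.03773-0.02892j
Node n7: branches {R3, R7} → V_7 = 0.02310-8.203j
Source currents: i(V1)=-9.807-7.223j, i(V2)=1.047+3.024j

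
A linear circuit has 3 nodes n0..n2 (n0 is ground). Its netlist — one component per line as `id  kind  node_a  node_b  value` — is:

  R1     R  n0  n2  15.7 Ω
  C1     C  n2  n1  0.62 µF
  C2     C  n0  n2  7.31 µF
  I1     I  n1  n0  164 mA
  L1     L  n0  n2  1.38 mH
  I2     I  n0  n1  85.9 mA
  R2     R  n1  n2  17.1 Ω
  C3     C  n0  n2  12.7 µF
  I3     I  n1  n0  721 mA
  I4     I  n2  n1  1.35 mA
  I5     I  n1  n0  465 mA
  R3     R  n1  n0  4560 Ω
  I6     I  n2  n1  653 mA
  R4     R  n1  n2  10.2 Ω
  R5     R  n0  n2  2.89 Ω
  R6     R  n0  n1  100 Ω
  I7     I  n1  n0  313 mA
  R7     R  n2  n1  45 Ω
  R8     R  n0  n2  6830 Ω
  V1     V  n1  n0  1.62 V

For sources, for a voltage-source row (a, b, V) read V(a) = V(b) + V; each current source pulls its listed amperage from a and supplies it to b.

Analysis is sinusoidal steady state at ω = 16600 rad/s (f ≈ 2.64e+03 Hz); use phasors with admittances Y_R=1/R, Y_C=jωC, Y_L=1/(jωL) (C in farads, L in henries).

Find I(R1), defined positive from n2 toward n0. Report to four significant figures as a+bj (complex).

-0.03066+0.01737j A

MNA unknowns: 2 node voltages V₁..V_2 plus 1 source current (V1)
R1: Y=0.06369+0.000j on G[0,2]
C1: Y=0.000+0.01029j on G[2,1]
C2: Y=0.000+0.1213j on G[0,2]
I1: z[1]−=0.164, z[0]+=0.164
L1: Y=0.000-0.04365j on G[0,2]
I2: z[0]−=0.0859, z[1]+=0.0859
R2: Y=0.05848+0.000j on G[1,2]
C3: Y=0.000+0.2108j on G[0,2]
I3: z[1]−=0.721, z[0]+=0.721
I4: z[2]−=0.00135, z[1]+=0.00135
I5: z[1]−=0.465, z[0]+=0.465
R3: Y=0.0002193+0.000j on G[1,0]
I6: z[2]−=0.653, z[1]+=0.653
R4: Y=0.09804+0.000j on G[1,2]
R5: Y=0.3460+0.000j on G[0,2]
R6: Y=0.01000+0.000j on G[0,1]
I7: z[1]−=0.313, z[0]+=0.313
R7: Y=0.02222+0.000j on G[2,1]
R8: Y=0.0001464+0.000j on G[0,2]
V1: row V1−V0=1.62, i_V1 at 1,0
solve → V1=1.620+0.000j, V2=-0.4813+0.2727j
aux → i_V1=-1.318+0.02711j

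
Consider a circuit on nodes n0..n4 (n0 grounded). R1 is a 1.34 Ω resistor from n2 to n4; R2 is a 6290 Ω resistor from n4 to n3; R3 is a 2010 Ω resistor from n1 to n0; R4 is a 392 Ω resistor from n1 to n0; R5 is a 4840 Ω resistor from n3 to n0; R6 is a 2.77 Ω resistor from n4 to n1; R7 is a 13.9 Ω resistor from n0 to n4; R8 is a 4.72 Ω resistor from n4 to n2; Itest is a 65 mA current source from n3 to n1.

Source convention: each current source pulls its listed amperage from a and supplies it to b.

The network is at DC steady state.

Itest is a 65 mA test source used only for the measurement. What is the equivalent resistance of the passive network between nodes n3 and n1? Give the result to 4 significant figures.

Apply KCL at each of the 4 non-ground nodes and solve the resulting linear system.
Node n1: branches {R3, R4, R6, Itest} → V_1 = 0.6567
Node n2: branches {R1, R8} → V_2 = 0.4822
Node n3: branches {R2, R5, Itest} → V_3 = -177.6
Node n4: branches {R1, R2, R6, R7, R8} → V_4 = 0.4822

R_eq = 2742. Ω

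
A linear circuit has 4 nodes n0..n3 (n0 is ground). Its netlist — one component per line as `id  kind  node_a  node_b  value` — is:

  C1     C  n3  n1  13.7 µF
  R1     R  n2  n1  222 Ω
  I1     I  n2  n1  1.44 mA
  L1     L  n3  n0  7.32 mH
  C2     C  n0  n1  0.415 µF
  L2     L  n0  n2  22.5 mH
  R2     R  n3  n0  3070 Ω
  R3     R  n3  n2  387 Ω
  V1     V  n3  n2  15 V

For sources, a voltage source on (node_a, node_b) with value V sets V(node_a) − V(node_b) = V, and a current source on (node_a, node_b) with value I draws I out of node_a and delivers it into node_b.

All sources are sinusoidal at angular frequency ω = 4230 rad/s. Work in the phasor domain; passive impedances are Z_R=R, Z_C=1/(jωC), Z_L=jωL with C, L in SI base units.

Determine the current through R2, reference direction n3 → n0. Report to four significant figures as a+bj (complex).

Element admittances at ω=4230 rad/s:
  Y(C1) = 0.000+0.05795j S between n3,n1
  Y(R1) = 0.004505+0.000j S between n2,n1
  I1: injects 0.00144 A into n1 (from n2)
  Y(L1) = 0.000-0.03230j S between n3,n0
  Y(C2) = 0.000+0.001755j S between n0,n1
  Y(L2) = 0.000-0.01051j S between n0,n2
  Y(R2) = 0.0003257+0.000j S between n3,n0
  Y(R3) = 0.002584+0.000j S between n3,n2
  V1: constraint V(n3)−V(n2) = 15
Assemble and solve the 4×4 MNA system:
  V(n1)=3.636+1.109j  V(n2)=-11.17+0.01631j  V(n3)=3.831+0.01631j
  i(V1)=-0.1038+0.1124j

0.001248+5.313e-06j A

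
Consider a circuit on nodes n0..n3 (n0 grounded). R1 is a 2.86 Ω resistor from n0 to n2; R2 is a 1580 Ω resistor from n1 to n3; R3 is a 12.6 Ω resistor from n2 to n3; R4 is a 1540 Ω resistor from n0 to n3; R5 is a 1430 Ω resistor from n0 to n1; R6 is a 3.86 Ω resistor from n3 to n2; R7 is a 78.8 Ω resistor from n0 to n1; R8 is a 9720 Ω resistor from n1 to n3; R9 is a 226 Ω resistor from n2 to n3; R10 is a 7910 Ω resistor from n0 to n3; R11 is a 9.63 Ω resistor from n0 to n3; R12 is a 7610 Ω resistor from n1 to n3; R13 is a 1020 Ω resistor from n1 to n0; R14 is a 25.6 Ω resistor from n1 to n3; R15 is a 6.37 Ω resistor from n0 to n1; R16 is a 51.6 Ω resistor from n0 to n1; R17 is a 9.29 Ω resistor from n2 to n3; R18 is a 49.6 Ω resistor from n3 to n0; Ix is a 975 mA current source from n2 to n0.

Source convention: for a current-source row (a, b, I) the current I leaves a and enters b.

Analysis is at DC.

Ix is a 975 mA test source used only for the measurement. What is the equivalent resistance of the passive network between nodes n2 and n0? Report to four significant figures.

R_eq = 2.144 Ω

MNA unknowns: 3 node voltages V₁..V_3
R1: Y=0.3497 on G[0,2]
R2: Y=0.0006329 on G[1,3]
R3: Y=0.07937 on G[2,3]
R4: Y=0.0006494 on G[0,3]
R5: Y=0.0006993 on G[0,1]
R6: Y=0.2591 on G[3,2]
R7: Y=0.01269 on G[0,1]
R8: Y=0.0001029 on G[1,3]
R9: Y=0.004425 on G[2,3]
R10: Y=0.0001264 on G[0,3]
R11: Y=0.1038 on G[0,3]
R12: Y=0.0001314 on G[1,3]
R13: Y=0.0009804 on G[1,0]
R14: Y=0.03906 on G[1,3]
R15: Y=0.1570 on G[0,1]
R16: Y=0.01938 on G[0,1]
R17: Y=0.1076 on G[2,3]
R18: Y=0.02016 on G[3,0]
Ix: z[2]−=0.975, z[0]+=0.975
solve → V1=-0.2679, V2=-2.090, V3=-1.548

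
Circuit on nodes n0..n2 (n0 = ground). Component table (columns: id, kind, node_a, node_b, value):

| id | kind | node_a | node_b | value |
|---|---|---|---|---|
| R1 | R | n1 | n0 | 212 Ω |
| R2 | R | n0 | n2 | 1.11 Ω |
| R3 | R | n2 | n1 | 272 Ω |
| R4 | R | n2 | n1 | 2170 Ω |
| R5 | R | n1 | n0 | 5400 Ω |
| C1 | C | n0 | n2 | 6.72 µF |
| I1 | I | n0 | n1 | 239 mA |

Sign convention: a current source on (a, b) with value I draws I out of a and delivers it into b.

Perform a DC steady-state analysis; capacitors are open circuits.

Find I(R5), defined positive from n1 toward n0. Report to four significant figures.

MNA unknowns: 2 node voltages V₁..V_2
R1: Y=0.004717 on G[1,0]
R2: Y=0.9009 on G[0,2]
R3: Y=0.003676 on G[2,1]
R4: Y=0.0004608 on G[2,1]
R5: Y=0.0001852 on G[1,0]
C1: Y=0.000 on G[0,2]
I1: z[0]−=0.239, z[1]+=0.239
solve → V1=26.50, V2=0.1211

0.004906 A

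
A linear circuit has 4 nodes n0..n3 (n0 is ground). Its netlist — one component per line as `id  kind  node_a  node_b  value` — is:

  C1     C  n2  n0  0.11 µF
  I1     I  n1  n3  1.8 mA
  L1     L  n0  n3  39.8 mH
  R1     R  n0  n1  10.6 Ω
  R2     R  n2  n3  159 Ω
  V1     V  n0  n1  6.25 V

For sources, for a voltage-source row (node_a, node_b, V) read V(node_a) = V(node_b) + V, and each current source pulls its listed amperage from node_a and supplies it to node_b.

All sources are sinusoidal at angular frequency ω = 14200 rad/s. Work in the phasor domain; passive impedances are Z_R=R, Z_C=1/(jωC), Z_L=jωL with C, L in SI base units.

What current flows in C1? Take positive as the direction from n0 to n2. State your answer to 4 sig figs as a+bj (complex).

0.002470-0.005232j A

Apply KCL at each of the 3 non-ground nodes and solve the resulting linear system.
Node n1: branches {I1, R1, V1} → V_1 = -6.250+0.000j
Node n2: branches {C1, R2} → V_2 = 3.350+1.581j
Node n3: branches {I1, L1, R2} → V_3 = 2.957+2.413j
Source currents: i(V1)=-0.5878+0.000j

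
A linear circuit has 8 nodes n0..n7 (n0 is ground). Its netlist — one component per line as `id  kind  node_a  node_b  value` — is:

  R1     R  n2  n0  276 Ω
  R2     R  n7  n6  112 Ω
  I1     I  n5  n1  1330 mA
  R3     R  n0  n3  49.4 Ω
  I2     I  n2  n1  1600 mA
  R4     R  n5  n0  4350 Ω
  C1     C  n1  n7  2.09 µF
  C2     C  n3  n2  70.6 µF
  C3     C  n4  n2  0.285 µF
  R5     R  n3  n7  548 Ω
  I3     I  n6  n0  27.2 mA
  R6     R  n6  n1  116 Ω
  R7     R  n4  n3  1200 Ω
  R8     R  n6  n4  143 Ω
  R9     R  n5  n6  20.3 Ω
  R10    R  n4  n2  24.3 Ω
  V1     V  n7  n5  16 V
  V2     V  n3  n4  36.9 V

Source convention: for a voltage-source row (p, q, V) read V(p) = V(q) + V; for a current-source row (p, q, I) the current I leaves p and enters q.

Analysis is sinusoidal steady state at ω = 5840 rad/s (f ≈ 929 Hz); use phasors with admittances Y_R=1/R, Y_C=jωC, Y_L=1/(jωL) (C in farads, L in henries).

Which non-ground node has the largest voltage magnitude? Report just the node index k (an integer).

Apply KCL at each of the 7 non-ground nodes and solve the resulting linear system.
Node n1: branches {I1, I2, C1, R6} → V_1 = 255.2-144.0j
Node n2: branches {R1, I2, C2, C3, R10} → V_2 = -3.300+6.149j
Node n3: branches {R3, C2, R5, R7, V2} → V_3 = -2.361-1.262j
Node n4: branches {C3, R7, R8, R10, V2} → V_4 = -39.26-1.262j
Node n5: branches {I1, R4, R9, V1} → V_5 = 141.6+14.18j
Node n6: branches {R2, I3, R6, R8, R9} → V_6 = 139.3-5.758j
Node n7: branches {R2, C1, R5, V1} → V_7 = 157.6+14.18j
Source currents: i(V1)=1.475+0.9855j, i(V2)=-2.747-0.3334j

1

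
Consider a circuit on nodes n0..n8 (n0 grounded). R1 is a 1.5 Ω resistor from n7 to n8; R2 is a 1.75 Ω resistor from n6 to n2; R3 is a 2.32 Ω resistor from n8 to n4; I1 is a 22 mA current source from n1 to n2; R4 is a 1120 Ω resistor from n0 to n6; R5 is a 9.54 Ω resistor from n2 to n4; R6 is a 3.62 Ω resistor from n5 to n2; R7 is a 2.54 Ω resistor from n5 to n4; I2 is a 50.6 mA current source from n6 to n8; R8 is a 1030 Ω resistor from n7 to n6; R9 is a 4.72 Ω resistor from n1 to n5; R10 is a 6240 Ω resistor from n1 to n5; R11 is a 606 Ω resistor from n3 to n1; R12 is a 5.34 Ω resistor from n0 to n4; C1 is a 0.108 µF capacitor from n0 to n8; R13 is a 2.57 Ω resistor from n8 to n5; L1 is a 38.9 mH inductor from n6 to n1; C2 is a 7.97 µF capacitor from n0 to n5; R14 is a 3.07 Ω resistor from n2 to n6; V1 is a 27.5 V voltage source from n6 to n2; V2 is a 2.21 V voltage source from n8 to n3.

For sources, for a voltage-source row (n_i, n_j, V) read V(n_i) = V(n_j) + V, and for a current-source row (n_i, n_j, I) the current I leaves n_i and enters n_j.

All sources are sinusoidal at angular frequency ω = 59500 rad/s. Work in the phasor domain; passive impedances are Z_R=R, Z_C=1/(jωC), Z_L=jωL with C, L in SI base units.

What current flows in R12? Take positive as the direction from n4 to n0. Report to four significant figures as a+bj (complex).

0.001604+0.008554j A

MNA unknowns: 8 node voltages V₁..V_8 plus 2 source currents (V1, V2)
R1: Y=0.6667+0.000j on G[7,8]
R2: Y=0.5714+0.000j on G[6,2]
R3: Y=0.4310+0.000j on G[8,4]
I1: z[1]−=0.022, z[2]+=0.022
R4: Y=0.0008929+0.000j on G[0,6]
R5: Y=0.1048+0.000j on G[2,4]
R6: Y=0.2762+0.000j on G[5,2]
R7: Y=0.3937+0.000j on G[5,4]
I2: z[6]−=0.0506, z[8]+=0.0506
R8: Y=0.0009709+0.000j on G[7,6]
R9: Y=0.2119+0.000j on G[1,5]
R10: Y=0.0001603+0.000j on G[1,5]
R11: Y=0.001650+0.000j on G[3,1]
R12: Y=0.1873+0.000j on G[0,4]
C1: Y=0.000+0.006426j on G[0,8]
R13: Y=0.3891+0.000j on G[8,5]
L1: Y=0.000-0.0004320j on G[6,1]
C2: Y=0.000+0.4742j on G[0,5]
R14: Y=0.3257+0.000j on G[2,6]
V1: row V6−V2=27.5, i_V1 at 6,2
V2: row V8−V3=2.21, i_V2 at 8,3
solve → V1=-0.1384-0.001397j, V2=-0.2200+0.08258j, V3=-2.117+0.04887j, V4=0.008566+0.04568j, V5=-0.01946+0.05408j, V6=27.28+0.08258j, V7=0.1330+0.04892j, V8=0.09347+0.04887j
aux → i_V1=-24.77+0.01174j, i_V2=-0.003264+8.295e-05j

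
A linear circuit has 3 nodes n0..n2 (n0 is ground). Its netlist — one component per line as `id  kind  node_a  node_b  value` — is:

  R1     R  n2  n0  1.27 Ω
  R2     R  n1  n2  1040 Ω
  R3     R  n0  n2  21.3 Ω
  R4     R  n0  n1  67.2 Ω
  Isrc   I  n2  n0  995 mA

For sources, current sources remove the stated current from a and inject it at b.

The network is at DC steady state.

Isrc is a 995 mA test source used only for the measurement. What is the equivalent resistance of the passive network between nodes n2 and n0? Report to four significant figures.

R_eq = 1.197 Ω

Apply KCL at each of the 2 non-ground nodes and solve the resulting linear system.
Node n1: branches {R2, R4} → V_1 = -0.07230
Node n2: branches {R1, R2, R3, Isrc} → V_2 = -1.191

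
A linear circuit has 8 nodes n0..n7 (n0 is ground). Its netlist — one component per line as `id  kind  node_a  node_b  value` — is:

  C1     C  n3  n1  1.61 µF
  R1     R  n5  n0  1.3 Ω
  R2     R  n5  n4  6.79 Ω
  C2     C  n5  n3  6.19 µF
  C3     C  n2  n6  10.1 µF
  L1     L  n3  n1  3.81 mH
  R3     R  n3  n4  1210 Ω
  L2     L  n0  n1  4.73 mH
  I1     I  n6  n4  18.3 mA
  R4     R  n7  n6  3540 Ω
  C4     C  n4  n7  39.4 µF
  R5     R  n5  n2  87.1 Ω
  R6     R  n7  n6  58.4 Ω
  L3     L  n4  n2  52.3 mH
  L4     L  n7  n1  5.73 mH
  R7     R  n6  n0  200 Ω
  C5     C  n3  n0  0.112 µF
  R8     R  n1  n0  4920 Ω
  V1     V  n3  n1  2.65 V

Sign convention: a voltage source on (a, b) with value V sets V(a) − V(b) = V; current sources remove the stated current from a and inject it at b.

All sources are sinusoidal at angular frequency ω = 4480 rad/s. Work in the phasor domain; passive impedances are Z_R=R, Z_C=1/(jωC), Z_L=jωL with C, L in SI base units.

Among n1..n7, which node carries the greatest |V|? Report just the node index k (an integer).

3

Element admittances at ω=4480 rad/s:
  Y(C1) = 0.000+0.007213j S between n3,n1
  Y(R1) = 0.7692+0.000j S between n5,n0
  Y(R2) = 0.1473+0.000j S between n5,n4
  Y(C2) = 0.000+0.02773j S between n5,n3
  Y(C3) = 0.000+0.04525j S between n2,n6
  Y(L1) = 0.000-0.05859j S between n3,n1
  Y(R3) = 0.0008264+0.000j S between n3,n4
  Y(L2) = 0.000-0.04719j S between n0,n1
  I1: injects 0.0183 A into n4 (from n6)
  Y(R4) = 0.0002825+0.000j S between n7,n6
  Y(C4) = 0.000+0.1765j S between n4,n7
  Y(R5) = 0.01148+0.000j S between n5,n2
  Y(R6) = 0.01712+0.000j S between n7,n6
  Y(L3) = 0.000-0.004268j S between n4,n2
  Y(L4) = 0.000-0.03896j S between n7,n1
  Y(R7) = 0.005000+0.000j S between n6,n0
  Y(C5) = 0.000+0.0005018j S between n3,n0
  Y(R8) = 0.0002033+0.000j S between n1,n0
  V1: constraint V(n3)−V(n1) = 2.65
Assemble and solve the 8×8 MNA system:
  V(n1)=1.159-0.2283j  V(n2)=-0.6120-0.2792j  V(n3)=3.809-0.2283j  V(n4)=0.1030-0.2546j  V(n5)=0.01767+0.06942j  V(n6)=-0.6330-0.1171j  V(n7)=-0.1848-0.2054j
  i(V1)=-0.01143+0.02908j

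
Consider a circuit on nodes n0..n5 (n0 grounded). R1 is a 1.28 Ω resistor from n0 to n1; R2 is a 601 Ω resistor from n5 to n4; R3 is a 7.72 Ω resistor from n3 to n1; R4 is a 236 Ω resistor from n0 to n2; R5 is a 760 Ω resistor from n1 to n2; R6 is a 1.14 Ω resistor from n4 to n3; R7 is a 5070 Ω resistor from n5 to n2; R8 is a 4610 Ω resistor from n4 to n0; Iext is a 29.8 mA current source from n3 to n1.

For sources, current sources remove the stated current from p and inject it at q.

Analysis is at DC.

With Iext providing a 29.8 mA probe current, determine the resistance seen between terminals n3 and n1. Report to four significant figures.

R_eq = 7.697 Ω

Element admittances at DC:
  Y(R1) = 0.7812 S between n0,n1
  Y(R2) = 0.001664 S between n5,n4
  Y(R3) = 0.1295 S between n3,n1
  Y(R4) = 0.004237 S between n0,n2
  Y(R5) = 0.001316 S between n1,n2
  Y(R6) = 0.8772 S between n4,n3
  Y(R7) = 0.0001972 S between n5,n2
  Y(R8) = 0.0002169 S between n4,n0
  Iext: injects 0.0298 A into n1 (from n3)
Assemble and solve the 5×5 MNA system:
  V(n1)=0.0001018  V(n2)=-0.007030  V(n3)=-0.2293  V(n4)=-0.2292  V(n5)=-0.2056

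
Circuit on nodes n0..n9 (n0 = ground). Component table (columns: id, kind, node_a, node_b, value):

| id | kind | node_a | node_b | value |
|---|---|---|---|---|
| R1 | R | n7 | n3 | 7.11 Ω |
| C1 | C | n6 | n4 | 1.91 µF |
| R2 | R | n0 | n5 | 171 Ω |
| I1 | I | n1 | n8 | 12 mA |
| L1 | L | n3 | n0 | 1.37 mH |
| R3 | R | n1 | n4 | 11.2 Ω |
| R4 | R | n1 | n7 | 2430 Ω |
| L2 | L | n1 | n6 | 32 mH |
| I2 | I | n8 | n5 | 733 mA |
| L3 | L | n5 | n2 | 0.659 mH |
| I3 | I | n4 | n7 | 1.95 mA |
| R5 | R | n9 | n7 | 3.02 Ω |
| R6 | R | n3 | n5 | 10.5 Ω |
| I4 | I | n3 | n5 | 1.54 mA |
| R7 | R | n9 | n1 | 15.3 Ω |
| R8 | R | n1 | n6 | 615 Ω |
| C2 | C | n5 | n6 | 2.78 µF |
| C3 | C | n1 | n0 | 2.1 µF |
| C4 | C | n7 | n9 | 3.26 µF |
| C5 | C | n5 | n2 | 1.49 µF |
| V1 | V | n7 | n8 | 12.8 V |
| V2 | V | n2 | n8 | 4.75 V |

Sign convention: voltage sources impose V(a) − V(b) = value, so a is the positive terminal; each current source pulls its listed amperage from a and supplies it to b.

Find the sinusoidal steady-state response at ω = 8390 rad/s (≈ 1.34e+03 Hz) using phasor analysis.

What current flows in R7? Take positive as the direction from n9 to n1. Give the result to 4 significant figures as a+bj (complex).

0.1369+0.009455j A

MNA unknowns: 9 node voltages V₁..V_9 plus 2 source currents (V1, V2)
R1: Y=0.1406+0.000j on G[7,3]
C1: Y=0.000+0.01602j on G[6,4]
R2: Y=0.005848+0.000j on G[0,5]
I1: z[1]−=0.012, z[8]+=0.012
L1: Y=0.000-0.08700j on G[3,0]
R3: Y=0.08929+0.000j on G[1,4]
R4: Y=0.0004115+0.000j on G[1,7]
L2: Y=0.000-0.003725j on G[1,6]
I2: z[8]−=0.733, z[5]+=0.733
L3: Y=0.000-0.1809j on G[5,2]
I3: z[4]−=0.00195, z[7]+=0.00195
R5: Y=0.3311+0.000j on G[9,7]
R6: Y=0.09524+0.000j on G[3,5]
I4: z[3]−=0.00154, z[5]+=0.00154
R7: Y=0.06536+0.000j on G[9,1]
R8: Y=0.001626+0.000j on G[1,6]
C2: Y=0.000+0.02332j on G[5,6]
C3: Y=0.000+0.01762j on G[1,0]
C4: Y=0.000+0.02735j on G[7,9]
C5: Y=0.000+0.01250j on G[5,2]
V1: row V7−V8=12.8, i_V1 at 7,8
V2: row V2−V8=4.75, i_V2 at 2,8
solve → V1=-0.1585-3.468j, V2=-5.702-3.329j, V3=0.2065-0.4755j, V4=-1.015-3.797j, V5=-3.375+3.550j, V6=-2.847+0.8561j, V7=2.348-3.329j, V8=-10.45-3.329j, V9=1.935-3.324j
aux → i_V1=-0.4372+0.3918j, i_V2=1.158-0.3918j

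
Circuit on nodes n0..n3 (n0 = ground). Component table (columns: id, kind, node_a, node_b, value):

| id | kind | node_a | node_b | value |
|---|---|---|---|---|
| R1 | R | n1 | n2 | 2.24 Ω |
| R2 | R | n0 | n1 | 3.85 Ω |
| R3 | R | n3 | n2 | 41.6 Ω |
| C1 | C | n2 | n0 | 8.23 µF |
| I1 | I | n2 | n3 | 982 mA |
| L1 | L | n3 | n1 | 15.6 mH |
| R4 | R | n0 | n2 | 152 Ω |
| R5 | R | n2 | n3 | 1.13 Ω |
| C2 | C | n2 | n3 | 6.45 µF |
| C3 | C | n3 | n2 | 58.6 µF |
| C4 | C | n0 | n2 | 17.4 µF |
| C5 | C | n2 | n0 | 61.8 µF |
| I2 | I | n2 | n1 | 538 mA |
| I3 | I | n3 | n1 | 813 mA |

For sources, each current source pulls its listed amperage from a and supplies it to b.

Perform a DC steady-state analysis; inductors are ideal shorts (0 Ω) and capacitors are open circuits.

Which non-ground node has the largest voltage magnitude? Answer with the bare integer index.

MNA unknowns: 3 node voltages V₁..V_3 plus 1 source current (L1)
R1: Y=0.4464 on G[1,2]
R2: Y=0.2597 on G[0,1]
R3: Y=0.02404 on G[3,2]
C1: Y=0.000 on G[2,0]
I1: z[2]−=0.982, z[3]+=0.982
L1: row V3−V1=0, i_L1 at 3,1
R4: Y=0.006579 on G[0,2]
R5: Y=0.8850 on G[2,3]
C2: Y=0.000 on G[2,3]
C3: Y=0.000 on G[3,2]
C4: Y=0.000 on G[0,2]
C5: Y=0.000 on G[2,0]
I2: z[2]−=0.538, z[1]+=0.538
I3: z[3]−=0.813, z[1]+=0.813
solve → V1=0.02757, V2=-1.089, V3=0.02757
aux → i_L1=-0.8456

2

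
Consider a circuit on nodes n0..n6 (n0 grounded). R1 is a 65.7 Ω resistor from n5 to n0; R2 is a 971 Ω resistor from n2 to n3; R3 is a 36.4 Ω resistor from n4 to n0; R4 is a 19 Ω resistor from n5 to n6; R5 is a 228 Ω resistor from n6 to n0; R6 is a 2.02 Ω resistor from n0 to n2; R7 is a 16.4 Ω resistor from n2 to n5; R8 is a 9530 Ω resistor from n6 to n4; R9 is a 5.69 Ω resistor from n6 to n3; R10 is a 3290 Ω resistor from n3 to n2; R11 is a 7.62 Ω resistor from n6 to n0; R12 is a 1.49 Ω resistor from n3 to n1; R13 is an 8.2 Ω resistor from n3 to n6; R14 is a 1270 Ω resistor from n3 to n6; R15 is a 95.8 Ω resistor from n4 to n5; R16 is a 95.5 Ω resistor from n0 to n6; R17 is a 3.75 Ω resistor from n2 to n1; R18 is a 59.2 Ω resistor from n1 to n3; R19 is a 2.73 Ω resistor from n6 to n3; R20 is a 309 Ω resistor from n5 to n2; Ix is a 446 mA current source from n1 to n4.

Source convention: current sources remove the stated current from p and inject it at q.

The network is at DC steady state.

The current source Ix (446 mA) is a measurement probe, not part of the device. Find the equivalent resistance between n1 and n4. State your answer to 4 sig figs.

R_eq = 29.64 Ω

MNA unknowns: 6 node voltages V₁..V_6
R1: Y=0.01522 on G[5,0]
R2: Y=0.001030 on G[2,3]
R3: Y=0.02747 on G[4,0]
R4: Y=0.05263 on G[5,6]
R5: Y=0.004386 on G[6,0]
R6: Y=0.4950 on G[0,2]
R7: Y=0.06098 on G[2,5]
R8: Y=0.0001049 on G[6,4]
R9: Y=0.1757 on G[6,3]
R10: Y=0.0003040 on G[3,2]
R11: Y=0.1312 on G[6,0]
R12: Y=0.6711 on G[3,1]
R13: Y=0.1220 on G[3,6]
R14: Y=0.0007874 on G[3,6]
R15: Y=0.01044 on G[4,5]
R16: Y=0.01047 on G[0,6]
R17: Y=0.2667 on G[2,1]
R18: Y=0.01689 on G[1,3]
R19: Y=0.3663 on G[6,3]
R20: Y=0.003236 on G[5,2]
Ix: z[1]−=0.446, z[4]+=0.446
solve → V1=-1.390, V2=-0.4212, V3=-1.117, V4=11.83, V5=0.3681, V6=-0.8358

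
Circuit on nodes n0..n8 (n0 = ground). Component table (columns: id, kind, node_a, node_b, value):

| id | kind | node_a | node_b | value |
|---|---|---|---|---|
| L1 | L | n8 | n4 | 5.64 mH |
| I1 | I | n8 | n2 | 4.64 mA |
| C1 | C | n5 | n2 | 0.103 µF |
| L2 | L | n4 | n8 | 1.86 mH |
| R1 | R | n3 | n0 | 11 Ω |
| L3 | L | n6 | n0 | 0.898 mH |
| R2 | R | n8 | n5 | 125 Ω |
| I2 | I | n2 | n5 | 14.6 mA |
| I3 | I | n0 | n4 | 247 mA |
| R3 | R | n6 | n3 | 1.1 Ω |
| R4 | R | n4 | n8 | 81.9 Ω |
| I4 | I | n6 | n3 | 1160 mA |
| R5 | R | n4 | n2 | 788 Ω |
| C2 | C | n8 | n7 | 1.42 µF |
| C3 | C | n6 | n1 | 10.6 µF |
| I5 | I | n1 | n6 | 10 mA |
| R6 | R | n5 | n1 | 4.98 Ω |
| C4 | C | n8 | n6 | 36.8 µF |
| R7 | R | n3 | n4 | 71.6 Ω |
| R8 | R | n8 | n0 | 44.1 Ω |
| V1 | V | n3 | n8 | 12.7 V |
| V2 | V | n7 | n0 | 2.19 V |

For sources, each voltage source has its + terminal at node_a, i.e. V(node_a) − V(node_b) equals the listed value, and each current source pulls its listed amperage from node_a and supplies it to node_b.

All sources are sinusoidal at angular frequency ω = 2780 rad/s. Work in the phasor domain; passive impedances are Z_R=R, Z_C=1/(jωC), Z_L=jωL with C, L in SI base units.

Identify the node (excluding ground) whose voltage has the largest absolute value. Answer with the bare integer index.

MNA unknowns: 8 node voltages V₁..V_8 plus 2 source currents (V1, V2)
L1: Y=0.000-0.06378j on G[8,4]
I1: z[8]−=0.00464, z[2]+=0.00464
C1: Y=0.000+0.0002863j on G[5,2]
L2: Y=0.000-0.1934j on G[4,8]
R1: Y=0.09091+0.000j on G[3,0]
L3: Y=0.000-0.4006j on G[6,0]
R2: Y=0.008000+0.000j on G[8,5]
I2: z[2]−=0.0146, z[5]+=0.0146
I3: z[0]−=0.247, z[4]+=0.247
R3: Y=0.9091+0.000j on G[6,3]
R4: Y=0.01221+0.000j on G[4,8]
I4: z[6]−=1.16, z[3]+=1.16
R5: Y=0.001269+0.000j on G[4,2]
C2: Y=0.000+0.003948j on G[8,7]
C3: Y=0.000+0.02947j on G[6,1]
I5: z[1]−=0.01, z[6]+=0.01
R6: Y=0.2008+0.000j on G[5,1]
C4: Y=0.000+0.1023j on G[8,6]
R7: Y=0.01397+0.000j on G[3,4]
R8: Y=0.02268+0.000j on G[8,0]
V1: row V3−V8=12.7, i_V1 at 3,8
V2: row V7−V0=2.19, i_V2 at 7,0
solve → V1=-0.1683+3.337j, V2=-17.33+7.208j, V3=2.182+1.809j, V4=-10.37+3.410j, V5=-0.5003+3.255j, V6=0.3878+0.7347j, V7=2.190+0.000j, V8=-10.52+1.809j
aux → i_V1=-0.8446-1.119j, i_V2=-0.007142-0.05017j

2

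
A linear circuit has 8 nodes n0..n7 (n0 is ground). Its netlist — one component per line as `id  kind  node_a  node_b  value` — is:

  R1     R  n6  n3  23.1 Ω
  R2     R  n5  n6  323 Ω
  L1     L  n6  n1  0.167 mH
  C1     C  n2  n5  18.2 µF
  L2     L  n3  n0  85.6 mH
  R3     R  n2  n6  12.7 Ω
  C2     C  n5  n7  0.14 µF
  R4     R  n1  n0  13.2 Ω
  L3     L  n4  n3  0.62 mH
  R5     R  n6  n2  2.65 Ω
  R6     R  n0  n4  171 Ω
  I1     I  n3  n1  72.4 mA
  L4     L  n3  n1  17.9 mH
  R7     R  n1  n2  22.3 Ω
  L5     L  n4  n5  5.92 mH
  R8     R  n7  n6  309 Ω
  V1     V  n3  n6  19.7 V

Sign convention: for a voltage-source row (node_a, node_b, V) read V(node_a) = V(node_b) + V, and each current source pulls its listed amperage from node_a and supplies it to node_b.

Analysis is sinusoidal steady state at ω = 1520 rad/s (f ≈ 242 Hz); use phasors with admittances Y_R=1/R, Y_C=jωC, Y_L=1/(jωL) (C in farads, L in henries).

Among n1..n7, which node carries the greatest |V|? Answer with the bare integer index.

5

MNA unknowns: 7 node voltages V₁..V_7 plus 1 source current (V1)
R1: Y=0.04329+0.000j on G[6,3]
R2: Y=0.003096+0.000j on G[5,6]
L1: Y=0.000-3.939j on G[6,1]
C1: Y=0.000+0.02766j on G[2,5]
L2: Y=0.000-0.007686j on G[3,0]
R3: Y=0.07874+0.000j on G[2,6]
C2: Y=0.000+0.0002128j on G[5,7]
R4: Y=0.07576+0.000j on G[1,0]
L3: Y=0.000-1.061j on G[4,3]
R5: Y=0.3774+0.000j on G[6,2]
R6: Y=0.005848+0.000j on G[0,4]
I1: z[3]−=0.0724, z[1]+=0.0724
L4: Y=0.000-0.03675j on G[3,1]
R7: Y=0.04484+0.000j on G[1,2]
L5: Y=0.000-0.1111j on G[4,5]
R8: Y=0.003236+0.000j on G[7,6]
V1: row V3−V6=19.7, i_V1 at 3,6
solve → V1=-1.605+1.708j, V2=-1.600+3.150j, V3=17.90+1.660j, V4=18.61+1.390j, V5=25.30-0.2083j, V6=-1.803+1.660j, V7=-1.564+3.426j
aux → i_V1=-1.223+0.1020j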